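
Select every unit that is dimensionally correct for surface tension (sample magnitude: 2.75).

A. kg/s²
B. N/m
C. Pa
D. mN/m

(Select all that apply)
A, B, D

surface tension has SI base units: kg / s^2

Checking each option against kg / s^2:
  A. kg/s²: ✓ matches
  B. N/m: ✓ matches
  C. Pa: ✗ does not match
  D. mN/m: ✓ matches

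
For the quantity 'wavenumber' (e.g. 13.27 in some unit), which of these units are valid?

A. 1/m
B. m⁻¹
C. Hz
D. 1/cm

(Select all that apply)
A, B, D

wavenumber has SI base units: 1 / m

Checking each option against 1 / m:
  A. 1/m: ✓ matches
  B. m⁻¹: ✓ matches
  C. Hz: ✗ does not match
  D. 1/cm: ✓ matches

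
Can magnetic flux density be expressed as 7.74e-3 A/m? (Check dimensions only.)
No

magnetic flux density has SI base units: kg / (A * s^2)
A/m does NOT reduce to kg / (A * s^2); a valid unit for magnetic flux density would be e.g. T.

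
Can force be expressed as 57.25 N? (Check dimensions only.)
Yes

force has SI base units: kg * m / s^2
N reduces to the same SI base units, so it is a valid unit for force.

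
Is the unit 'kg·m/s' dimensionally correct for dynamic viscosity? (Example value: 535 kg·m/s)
No

dynamic viscosity has SI base units: kg / (m * s)
kg·m/s does NOT reduce to kg / (m * s); a valid unit for dynamic viscosity would be e.g. Pa·s.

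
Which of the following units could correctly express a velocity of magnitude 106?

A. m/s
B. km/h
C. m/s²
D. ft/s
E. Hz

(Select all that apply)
A, B, D

velocity has SI base units: m / s

Checking each option against m / s:
  A. m/s: ✓ matches
  B. km/h: ✓ matches
  C. m/s²: ✗ does not match
  D. ft/s: ✓ matches
  E. Hz: ✗ does not match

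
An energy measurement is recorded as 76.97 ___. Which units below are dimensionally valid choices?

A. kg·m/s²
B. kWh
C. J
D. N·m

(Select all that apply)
B, C, D

energy has SI base units: kg * m^2 / s^2

Checking each option against kg * m^2 / s^2:
  A. kg·m/s²: ✗ does not match
  B. kWh: ✓ matches
  C. J: ✓ matches
  D. N·m: ✓ matches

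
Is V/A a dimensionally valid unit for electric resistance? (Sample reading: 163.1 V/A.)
Yes

electric resistance has SI base units: kg * m^2 / (A^2 * s^3)
V/A reduces to the same SI base units, so it is a valid unit for electric resistance.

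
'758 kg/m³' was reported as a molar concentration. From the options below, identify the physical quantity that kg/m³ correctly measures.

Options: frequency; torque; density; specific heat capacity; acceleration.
density

molar concentration should have units dimensionally equivalent to mol / m^3 (e.g. mol/m³).
The given unit 'kg/m³' reduces to kg / m^3. Of the listed options, that is the dimensionality of density.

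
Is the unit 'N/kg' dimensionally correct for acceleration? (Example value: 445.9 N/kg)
Yes

acceleration has SI base units: m / s^2
N/kg reduces to the same SI base units, so it is a valid unit for acceleration.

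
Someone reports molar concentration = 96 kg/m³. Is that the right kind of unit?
No

molar concentration has SI base units: mol / m^3
kg/m³ does NOT reduce to mol / m^3; a valid unit for molar concentration would be e.g. mol/m³.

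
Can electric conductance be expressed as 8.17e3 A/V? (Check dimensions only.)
Yes

electric conductance has SI base units: A^2 * s^3 / (kg * m^2)
A/V reduces to the same SI base units, so it is a valid unit for electric conductance.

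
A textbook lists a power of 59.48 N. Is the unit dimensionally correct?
No

power has SI base units: kg * m^2 / s^3
N does NOT reduce to kg * m^2 / s^3; a valid unit for power would be e.g. W.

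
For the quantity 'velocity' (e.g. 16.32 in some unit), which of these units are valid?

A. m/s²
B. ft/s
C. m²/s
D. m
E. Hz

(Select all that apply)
B

velocity has SI base units: m / s

Checking each option against m / s:
  A. m/s²: ✗ does not match
  B. ft/s: ✓ matches
  C. m²/s: ✗ does not match
  D. m: ✗ does not match
  E. Hz: ✗ does not match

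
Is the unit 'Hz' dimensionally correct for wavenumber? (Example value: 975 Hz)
No

wavenumber has SI base units: 1 / m
Hz does NOT reduce to 1 / m; a valid unit for wavenumber would be e.g. 1/m.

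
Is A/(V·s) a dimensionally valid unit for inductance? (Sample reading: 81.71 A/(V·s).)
No

inductance has SI base units: kg * m^2 / (A^2 * s^2)
A/(V·s) does NOT reduce to kg * m^2 / (A^2 * s^2); a valid unit for inductance would be e.g. H.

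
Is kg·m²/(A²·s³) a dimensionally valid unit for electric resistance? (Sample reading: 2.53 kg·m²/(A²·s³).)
Yes

electric resistance has SI base units: kg * m^2 / (A^2 * s^3)
kg·m²/(A²·s³) reduces to the same SI base units, so it is a valid unit for electric resistance.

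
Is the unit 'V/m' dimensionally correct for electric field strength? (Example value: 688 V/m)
Yes

electric field strength has SI base units: kg * m / (A * s^3)
V/m reduces to the same SI base units, so it is a valid unit for electric field strength.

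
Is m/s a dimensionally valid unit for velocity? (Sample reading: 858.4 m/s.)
Yes

velocity has SI base units: m / s
m/s reduces to the same SI base units, so it is a valid unit for velocity.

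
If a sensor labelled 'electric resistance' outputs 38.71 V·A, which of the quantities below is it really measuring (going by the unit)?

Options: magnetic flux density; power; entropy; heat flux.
power

electric resistance should have units dimensionally equivalent to kg * m^2 / (A^2 * s^3) (e.g. Ω).
The given unit 'V·A' reduces to kg * m^2 / s^3. Of the listed options, that is the dimensionality of power.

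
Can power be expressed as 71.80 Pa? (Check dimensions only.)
No

power has SI base units: kg * m^2 / s^3
Pa does NOT reduce to kg * m^2 / s^3; a valid unit for power would be e.g. W.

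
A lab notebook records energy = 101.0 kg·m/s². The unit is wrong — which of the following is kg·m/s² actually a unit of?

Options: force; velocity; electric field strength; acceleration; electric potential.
force

energy should have units dimensionally equivalent to kg * m^2 / s^2 (e.g. J).
The given unit 'kg·m/s²' reduces to kg * m / s^2. Of the listed options, that is the dimensionality of force.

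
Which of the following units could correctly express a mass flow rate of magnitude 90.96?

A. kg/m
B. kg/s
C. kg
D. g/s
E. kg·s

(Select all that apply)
B, D

mass flow rate has SI base units: kg / s

Checking each option against kg / s:
  A. kg/m: ✗ does not match
  B. kg/s: ✓ matches
  C. kg: ✗ does not match
  D. g/s: ✓ matches
  E. kg·s: ✗ does not match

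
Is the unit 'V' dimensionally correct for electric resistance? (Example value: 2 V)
No

electric resistance has SI base units: kg * m^2 / (A^2 * s^3)
V does NOT reduce to kg * m^2 / (A^2 * s^3); a valid unit for electric resistance would be e.g. Ω.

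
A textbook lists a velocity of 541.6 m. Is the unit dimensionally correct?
No

velocity has SI base units: m / s
m does NOT reduce to m / s; a valid unit for velocity would be e.g. m/s.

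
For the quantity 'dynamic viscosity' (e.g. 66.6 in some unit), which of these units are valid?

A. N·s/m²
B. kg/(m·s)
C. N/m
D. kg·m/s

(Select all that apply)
A, B

dynamic viscosity has SI base units: kg / (m * s)

Checking each option against kg / (m * s):
  A. N·s/m²: ✓ matches
  B. kg/(m·s): ✓ matches
  C. N/m: ✗ does not match
  D. kg·m/s: ✗ does not match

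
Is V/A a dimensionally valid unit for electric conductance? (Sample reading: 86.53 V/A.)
No

electric conductance has SI base units: A^2 * s^3 / (kg * m^2)
V/A does NOT reduce to A^2 * s^3 / (kg * m^2); a valid unit for electric conductance would be e.g. S.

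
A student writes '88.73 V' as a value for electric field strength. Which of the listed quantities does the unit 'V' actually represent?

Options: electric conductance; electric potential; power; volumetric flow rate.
electric potential

electric field strength should have units dimensionally equivalent to kg * m / (A * s^3) (e.g. V/m).
The given unit 'V' reduces to kg * m^2 / (A * s^3). Of the listed options, that is the dimensionality of electric potential.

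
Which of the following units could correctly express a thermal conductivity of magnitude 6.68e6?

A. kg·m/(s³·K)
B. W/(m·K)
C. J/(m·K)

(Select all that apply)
A, B

thermal conductivity has SI base units: kg * m / (s^3 * K)

Checking each option against kg * m / (s^3 * K):
  A. kg·m/(s³·K): ✓ matches
  B. W/(m·K): ✓ matches
  C. J/(m·K): ✗ does not match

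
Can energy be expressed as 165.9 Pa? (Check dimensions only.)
No

energy has SI base units: kg * m^2 / s^2
Pa does NOT reduce to kg * m^2 / s^2; a valid unit for energy would be e.g. J.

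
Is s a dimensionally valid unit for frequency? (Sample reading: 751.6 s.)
No

frequency has SI base units: 1 / s
s does NOT reduce to 1 / s; a valid unit for frequency would be e.g. Hz.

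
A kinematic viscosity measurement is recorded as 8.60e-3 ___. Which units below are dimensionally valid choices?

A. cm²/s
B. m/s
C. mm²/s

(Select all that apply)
A, C

kinematic viscosity has SI base units: m^2 / s

Checking each option against m^2 / s:
  A. cm²/s: ✓ matches
  B. m/s: ✗ does not match
  C. mm²/s: ✓ matches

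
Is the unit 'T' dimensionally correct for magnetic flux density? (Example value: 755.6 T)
Yes

magnetic flux density has SI base units: kg / (A * s^2)
T reduces to the same SI base units, so it is a valid unit for magnetic flux density.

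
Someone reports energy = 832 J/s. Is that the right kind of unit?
No

energy has SI base units: kg * m^2 / s^2
J/s does NOT reduce to kg * m^2 / s^2; a valid unit for energy would be e.g. J.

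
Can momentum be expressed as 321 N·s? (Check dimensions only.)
Yes

momentum has SI base units: kg * m / s
N·s reduces to the same SI base units, so it is a valid unit for momentum.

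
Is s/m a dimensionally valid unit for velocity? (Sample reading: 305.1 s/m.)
No

velocity has SI base units: m / s
s/m does NOT reduce to m / s; a valid unit for velocity would be e.g. m/s.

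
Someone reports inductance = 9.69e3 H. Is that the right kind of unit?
Yes

inductance has SI base units: kg * m^2 / (A^2 * s^2)
H reduces to the same SI base units, so it is a valid unit for inductance.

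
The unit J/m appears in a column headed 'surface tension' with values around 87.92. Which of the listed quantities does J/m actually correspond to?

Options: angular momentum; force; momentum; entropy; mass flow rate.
force

surface tension should have units dimensionally equivalent to kg / s^2 (e.g. N/m).
The given unit 'J/m' reduces to kg * m / s^2. Of the listed options, that is the dimensionality of force.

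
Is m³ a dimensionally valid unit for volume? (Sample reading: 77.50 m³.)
Yes

volume has SI base units: m^3
m³ reduces to the same SI base units, so it is a valid unit for volume.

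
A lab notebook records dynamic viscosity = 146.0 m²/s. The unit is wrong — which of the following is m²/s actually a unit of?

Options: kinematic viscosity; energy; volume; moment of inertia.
kinematic viscosity

dynamic viscosity should have units dimensionally equivalent to kg / (m * s) (e.g. Pa·s).
The given unit 'm²/s' reduces to m^2 / s. Of the listed options, that is the dimensionality of kinematic viscosity.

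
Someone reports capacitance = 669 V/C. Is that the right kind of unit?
No

capacitance has SI base units: A^2 * s^4 / (kg * m^2)
V/C does NOT reduce to A^2 * s^4 / (kg * m^2); a valid unit for capacitance would be e.g. F.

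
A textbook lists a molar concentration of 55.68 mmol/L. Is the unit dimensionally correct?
Yes

molar concentration has SI base units: mol / m^3
mmol/L reduces to the same SI base units, so it is a valid unit for molar concentration.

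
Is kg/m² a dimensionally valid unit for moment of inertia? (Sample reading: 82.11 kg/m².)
No

moment of inertia has SI base units: kg * m^2
kg/m² does NOT reduce to kg * m^2; a valid unit for moment of inertia would be e.g. kg·m².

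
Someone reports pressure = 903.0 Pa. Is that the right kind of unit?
Yes

pressure has SI base units: kg / (m * s^2)
Pa reduces to the same SI base units, so it is a valid unit for pressure.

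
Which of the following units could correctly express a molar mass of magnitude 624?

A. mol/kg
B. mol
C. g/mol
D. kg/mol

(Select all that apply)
C, D

molar mass has SI base units: kg / mol

Checking each option against kg / mol:
  A. mol/kg: ✗ does not match
  B. mol: ✗ does not match
  C. g/mol: ✓ matches
  D. kg/mol: ✓ matches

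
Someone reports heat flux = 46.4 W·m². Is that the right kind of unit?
No

heat flux has SI base units: kg / s^3
W·m² does NOT reduce to kg / s^3; a valid unit for heat flux would be e.g. W/m².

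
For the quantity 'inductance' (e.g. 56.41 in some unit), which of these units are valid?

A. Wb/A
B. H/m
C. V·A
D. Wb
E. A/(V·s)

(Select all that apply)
A

inductance has SI base units: kg * m^2 / (A^2 * s^2)

Checking each option against kg * m^2 / (A^2 * s^2):
  A. Wb/A: ✓ matches
  B. H/m: ✗ does not match
  C. V·A: ✗ does not match
  D. Wb: ✗ does not match
  E. A/(V·s): ✗ does not match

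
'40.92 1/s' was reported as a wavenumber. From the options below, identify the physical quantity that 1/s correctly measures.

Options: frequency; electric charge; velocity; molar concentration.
frequency

wavenumber should have units dimensionally equivalent to 1 / m (e.g. 1/m).
The given unit '1/s' reduces to 1 / s. Of the listed options, that is the dimensionality of frequency.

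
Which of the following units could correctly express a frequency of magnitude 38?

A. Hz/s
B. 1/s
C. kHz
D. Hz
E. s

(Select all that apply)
B, C, D

frequency has SI base units: 1 / s

Checking each option against 1 / s:
  A. Hz/s: ✗ does not match
  B. 1/s: ✓ matches
  C. kHz: ✓ matches
  D. Hz: ✓ matches
  E. s: ✗ does not match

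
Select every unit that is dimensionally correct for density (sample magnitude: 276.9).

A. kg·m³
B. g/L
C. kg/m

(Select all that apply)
B

density has SI base units: kg / m^3

Checking each option against kg / m^3:
  A. kg·m³: ✗ does not match
  B. g/L: ✓ matches
  C. kg/m: ✗ does not match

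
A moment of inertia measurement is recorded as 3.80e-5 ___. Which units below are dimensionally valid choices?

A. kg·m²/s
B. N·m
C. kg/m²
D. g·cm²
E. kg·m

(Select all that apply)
D

moment of inertia has SI base units: kg * m^2

Checking each option against kg * m^2:
  A. kg·m²/s: ✗ does not match
  B. N·m: ✗ does not match
  C. kg/m²: ✗ does not match
  D. g·cm²: ✓ matches
  E. kg·m: ✗ does not match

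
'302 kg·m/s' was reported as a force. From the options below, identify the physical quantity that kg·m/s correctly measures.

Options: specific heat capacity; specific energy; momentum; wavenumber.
momentum

force should have units dimensionally equivalent to kg * m / s^2 (e.g. N).
The given unit 'kg·m/s' reduces to kg * m / s. Of the listed options, that is the dimensionality of momentum.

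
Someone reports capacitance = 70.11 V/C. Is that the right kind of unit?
No

capacitance has SI base units: A^2 * s^4 / (kg * m^2)
V/C does NOT reduce to A^2 * s^4 / (kg * m^2); a valid unit for capacitance would be e.g. F.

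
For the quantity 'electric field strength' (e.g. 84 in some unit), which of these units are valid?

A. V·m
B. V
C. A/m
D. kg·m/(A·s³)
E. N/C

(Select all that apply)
D, E

electric field strength has SI base units: kg * m / (A * s^3)

Checking each option against kg * m / (A * s^3):
  A. V·m: ✗ does not match
  B. V: ✗ does not match
  C. A/m: ✗ does not match
  D. kg·m/(A·s³): ✓ matches
  E. N/C: ✓ matches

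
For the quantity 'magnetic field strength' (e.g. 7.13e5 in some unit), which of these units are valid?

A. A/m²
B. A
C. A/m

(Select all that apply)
C

magnetic field strength has SI base units: A / m

Checking each option against A / m:
  A. A/m²: ✗ does not match
  B. A: ✗ does not match
  C. A/m: ✓ matches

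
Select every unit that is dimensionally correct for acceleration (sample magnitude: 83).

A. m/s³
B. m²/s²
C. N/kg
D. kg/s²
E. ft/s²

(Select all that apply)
C, E

acceleration has SI base units: m / s^2

Checking each option against m / s^2:
  A. m/s³: ✗ does not match
  B. m²/s²: ✗ does not match
  C. N/kg: ✓ matches
  D. kg/s²: ✗ does not match
  E. ft/s²: ✓ matches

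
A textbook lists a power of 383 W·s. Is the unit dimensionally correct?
No

power has SI base units: kg * m^2 / s^3
W·s does NOT reduce to kg * m^2 / s^3; a valid unit for power would be e.g. W.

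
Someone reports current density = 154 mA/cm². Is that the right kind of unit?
Yes

current density has SI base units: A / m^2
mA/cm² reduces to the same SI base units, so it is a valid unit for current density.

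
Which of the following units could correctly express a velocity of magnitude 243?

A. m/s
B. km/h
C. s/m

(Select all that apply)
A, B

velocity has SI base units: m / s

Checking each option against m / s:
  A. m/s: ✓ matches
  B. km/h: ✓ matches
  C. s/m: ✗ does not match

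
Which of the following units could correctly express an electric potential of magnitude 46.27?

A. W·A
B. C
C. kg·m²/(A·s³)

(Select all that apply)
C

electric potential has SI base units: kg * m^2 / (A * s^3)

Checking each option against kg * m^2 / (A * s^3):
  A. W·A: ✗ does not match
  B. C: ✗ does not match
  C. kg·m²/(A·s³): ✓ matches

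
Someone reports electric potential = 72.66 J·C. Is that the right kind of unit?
No

electric potential has SI base units: kg * m^2 / (A * s^3)
J·C does NOT reduce to kg * m^2 / (A * s^3); a valid unit for electric potential would be e.g. V.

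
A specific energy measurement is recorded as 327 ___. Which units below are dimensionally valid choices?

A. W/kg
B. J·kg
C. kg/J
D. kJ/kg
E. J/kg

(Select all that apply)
D, E

specific energy has SI base units: m^2 / s^2

Checking each option against m^2 / s^2:
  A. W/kg: ✗ does not match
  B. J·kg: ✗ does not match
  C. kg/J: ✗ does not match
  D. kJ/kg: ✓ matches
  E. J/kg: ✓ matches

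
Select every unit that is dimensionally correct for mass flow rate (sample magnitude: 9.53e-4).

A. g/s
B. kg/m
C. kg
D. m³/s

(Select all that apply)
A

mass flow rate has SI base units: kg / s

Checking each option against kg / s:
  A. g/s: ✓ matches
  B. kg/m: ✗ does not match
  C. kg: ✗ does not match
  D. m³/s: ✗ does not match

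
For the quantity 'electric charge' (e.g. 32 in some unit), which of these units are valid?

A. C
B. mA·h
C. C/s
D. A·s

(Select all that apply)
A, B, D

electric charge has SI base units: A * s

Checking each option against A * s:
  A. C: ✓ matches
  B. mA·h: ✓ matches
  C. C/s: ✗ does not match
  D. A·s: ✓ matches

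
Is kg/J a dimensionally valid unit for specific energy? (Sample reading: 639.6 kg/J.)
No

specific energy has SI base units: m^2 / s^2
kg/J does NOT reduce to m^2 / s^2; a valid unit for specific energy would be e.g. J/kg.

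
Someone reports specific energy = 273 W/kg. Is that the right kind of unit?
No

specific energy has SI base units: m^2 / s^2
W/kg does NOT reduce to m^2 / s^2; a valid unit for specific energy would be e.g. J/kg.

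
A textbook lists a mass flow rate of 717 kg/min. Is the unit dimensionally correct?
Yes

mass flow rate has SI base units: kg / s
kg/min reduces to the same SI base units, so it is a valid unit for mass flow rate.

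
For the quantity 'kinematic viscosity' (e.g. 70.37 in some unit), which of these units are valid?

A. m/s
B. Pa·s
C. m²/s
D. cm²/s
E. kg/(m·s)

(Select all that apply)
C, D

kinematic viscosity has SI base units: m^2 / s

Checking each option against m^2 / s:
  A. m/s: ✗ does not match
  B. Pa·s: ✗ does not match
  C. m²/s: ✓ matches
  D. cm²/s: ✓ matches
  E. kg/(m·s): ✗ does not match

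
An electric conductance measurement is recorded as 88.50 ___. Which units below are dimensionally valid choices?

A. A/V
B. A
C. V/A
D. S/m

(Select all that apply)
A

electric conductance has SI base units: A^2 * s^3 / (kg * m^2)

Checking each option against A^2 * s^3 / (kg * m^2):
  A. A/V: ✓ matches
  B. A: ✗ does not match
  C. V/A: ✗ does not match
  D. S/m: ✗ does not match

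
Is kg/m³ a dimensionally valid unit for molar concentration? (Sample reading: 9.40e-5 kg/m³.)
No

molar concentration has SI base units: mol / m^3
kg/m³ does NOT reduce to mol / m^3; a valid unit for molar concentration would be e.g. mol/m³.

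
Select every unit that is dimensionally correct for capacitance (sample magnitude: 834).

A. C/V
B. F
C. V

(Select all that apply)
A, B

capacitance has SI base units: A^2 * s^4 / (kg * m^2)

Checking each option against A^2 * s^4 / (kg * m^2):
  A. C/V: ✓ matches
  B. F: ✓ matches
  C. V: ✗ does not match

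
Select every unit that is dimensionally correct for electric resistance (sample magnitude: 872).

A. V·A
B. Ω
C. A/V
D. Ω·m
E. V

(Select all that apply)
B

electric resistance has SI base units: kg * m^2 / (A^2 * s^3)

Checking each option against kg * m^2 / (A^2 * s^3):
  A. V·A: ✗ does not match
  B. Ω: ✓ matches
  C. A/V: ✗ does not match
  D. Ω·m: ✗ does not match
  E. V: ✗ does not match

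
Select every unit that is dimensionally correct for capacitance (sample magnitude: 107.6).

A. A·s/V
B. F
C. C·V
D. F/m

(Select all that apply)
A, B

capacitance has SI base units: A^2 * s^4 / (kg * m^2)

Checking each option against A^2 * s^4 / (kg * m^2):
  A. A·s/V: ✓ matches
  B. F: ✓ matches
  C. C·V: ✗ does not match
  D. F/m: ✗ does not match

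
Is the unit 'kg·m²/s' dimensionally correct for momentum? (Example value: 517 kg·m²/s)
No

momentum has SI base units: kg * m / s
kg·m²/s does NOT reduce to kg * m / s; a valid unit for momentum would be e.g. kg·m/s.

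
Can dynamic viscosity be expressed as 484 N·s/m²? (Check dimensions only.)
Yes

dynamic viscosity has SI base units: kg / (m * s)
N·s/m² reduces to the same SI base units, so it is a valid unit for dynamic viscosity.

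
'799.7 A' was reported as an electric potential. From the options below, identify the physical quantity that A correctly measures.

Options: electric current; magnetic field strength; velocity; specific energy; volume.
electric current

electric potential should have units dimensionally equivalent to kg * m^2 / (A * s^3) (e.g. V).
The given unit 'A' reduces to A. Of the listed options, that is the dimensionality of electric current.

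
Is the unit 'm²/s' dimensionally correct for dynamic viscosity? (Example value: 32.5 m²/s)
No

dynamic viscosity has SI base units: kg / (m * s)
m²/s does NOT reduce to kg / (m * s); a valid unit for dynamic viscosity would be e.g. Pa·s.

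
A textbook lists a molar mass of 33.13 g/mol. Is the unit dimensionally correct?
Yes

molar mass has SI base units: kg / mol
g/mol reduces to the same SI base units, so it is a valid unit for molar mass.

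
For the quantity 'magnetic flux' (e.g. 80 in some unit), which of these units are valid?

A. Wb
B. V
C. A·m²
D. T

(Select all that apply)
A

magnetic flux has SI base units: kg * m^2 / (A * s^2)

Checking each option against kg * m^2 / (A * s^2):
  A. Wb: ✓ matches
  B. V: ✗ does not match
  C. A·m²: ✗ does not match
  D. T: ✗ does not match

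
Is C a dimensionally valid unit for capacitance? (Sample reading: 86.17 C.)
No

capacitance has SI base units: A^2 * s^4 / (kg * m^2)
C does NOT reduce to A^2 * s^4 / (kg * m^2); a valid unit for capacitance would be e.g. F.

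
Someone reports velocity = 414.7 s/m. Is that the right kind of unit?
No

velocity has SI base units: m / s
s/m does NOT reduce to m / s; a valid unit for velocity would be e.g. m/s.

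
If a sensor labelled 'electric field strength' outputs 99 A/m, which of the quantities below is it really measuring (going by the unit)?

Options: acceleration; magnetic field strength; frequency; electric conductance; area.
magnetic field strength

electric field strength should have units dimensionally equivalent to kg * m / (A * s^3) (e.g. V/m).
The given unit 'A/m' reduces to A / m. Of the listed options, that is the dimensionality of magnetic field strength.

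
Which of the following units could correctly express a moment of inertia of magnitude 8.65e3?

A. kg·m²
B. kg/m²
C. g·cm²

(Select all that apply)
A, C

moment of inertia has SI base units: kg * m^2

Checking each option against kg * m^2:
  A. kg·m²: ✓ matches
  B. kg/m²: ✗ does not match
  C. g·cm²: ✓ matches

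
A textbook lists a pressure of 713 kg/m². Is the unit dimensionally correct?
No

pressure has SI base units: kg / (m * s^2)
kg/m² does NOT reduce to kg / (m * s^2); a valid unit for pressure would be e.g. Pa.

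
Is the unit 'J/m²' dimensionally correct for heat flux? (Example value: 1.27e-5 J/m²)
No

heat flux has SI base units: kg / s^3
J/m² does NOT reduce to kg / s^3; a valid unit for heat flux would be e.g. W/m².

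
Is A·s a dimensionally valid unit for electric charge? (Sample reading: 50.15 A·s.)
Yes

electric charge has SI base units: A * s
A·s reduces to the same SI base units, so it is a valid unit for electric charge.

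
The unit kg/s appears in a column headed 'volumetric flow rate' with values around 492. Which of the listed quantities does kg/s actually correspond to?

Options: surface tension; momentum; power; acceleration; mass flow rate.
mass flow rate

volumetric flow rate should have units dimensionally equivalent to m^3 / s (e.g. m³/s).
The given unit 'kg/s' reduces to kg / s. Of the listed options, that is the dimensionality of mass flow rate.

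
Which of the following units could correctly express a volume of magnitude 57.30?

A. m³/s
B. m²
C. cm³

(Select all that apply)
C

volume has SI base units: m^3

Checking each option against m^3:
  A. m³/s: ✗ does not match
  B. m²: ✗ does not match
  C. cm³: ✓ matches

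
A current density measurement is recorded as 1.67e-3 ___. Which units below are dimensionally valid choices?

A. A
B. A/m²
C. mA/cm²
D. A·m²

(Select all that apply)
B, C

current density has SI base units: A / m^2

Checking each option against A / m^2:
  A. A: ✗ does not match
  B. A/m²: ✓ matches
  C. mA/cm²: ✓ matches
  D. A·m²: ✗ does not match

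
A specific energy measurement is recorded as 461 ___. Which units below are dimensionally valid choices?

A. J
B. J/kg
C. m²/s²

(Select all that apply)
B, C

specific energy has SI base units: m^2 / s^2

Checking each option against m^2 / s^2:
  A. J: ✗ does not match
  B. J/kg: ✓ matches
  C. m²/s²: ✓ matches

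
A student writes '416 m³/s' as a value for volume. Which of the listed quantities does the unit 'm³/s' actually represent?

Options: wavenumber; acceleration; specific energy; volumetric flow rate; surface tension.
volumetric flow rate

volume should have units dimensionally equivalent to m^3 (e.g. m³).
The given unit 'm³/s' reduces to m^3 / s. Of the listed options, that is the dimensionality of volumetric flow rate.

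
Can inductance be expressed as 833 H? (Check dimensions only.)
Yes

inductance has SI base units: kg * m^2 / (A^2 * s^2)
H reduces to the same SI base units, so it is a valid unit for inductance.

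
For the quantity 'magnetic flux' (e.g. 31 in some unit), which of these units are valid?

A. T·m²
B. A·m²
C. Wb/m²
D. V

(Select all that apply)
A

magnetic flux has SI base units: kg * m^2 / (A * s^2)

Checking each option against kg * m^2 / (A * s^2):
  A. T·m²: ✓ matches
  B. A·m²: ✗ does not match
  C. Wb/m²: ✗ does not match
  D. V: ✗ does not match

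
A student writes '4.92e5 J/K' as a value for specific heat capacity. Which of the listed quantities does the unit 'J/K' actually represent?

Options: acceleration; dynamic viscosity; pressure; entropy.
entropy

specific heat capacity should have units dimensionally equivalent to m^2 / (s^2 * K) (e.g. J/(kg·K)).
The given unit 'J/K' reduces to kg * m^2 / (s^2 * K). Of the listed options, that is the dimensionality of entropy.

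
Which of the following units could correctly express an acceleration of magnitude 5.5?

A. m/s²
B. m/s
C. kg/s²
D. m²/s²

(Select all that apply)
A

acceleration has SI base units: m / s^2

Checking each option against m / s^2:
  A. m/s²: ✓ matches
  B. m/s: ✗ does not match
  C. kg/s²: ✗ does not match
  D. m²/s²: ✗ does not match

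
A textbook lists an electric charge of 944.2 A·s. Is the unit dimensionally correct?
Yes

electric charge has SI base units: A * s
A·s reduces to the same SI base units, so it is a valid unit for electric charge.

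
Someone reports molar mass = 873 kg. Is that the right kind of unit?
No

molar mass has SI base units: kg / mol
kg does NOT reduce to kg / mol; a valid unit for molar mass would be e.g. kg/mol.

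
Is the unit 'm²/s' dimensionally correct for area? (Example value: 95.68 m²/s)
No

area has SI base units: m^2
m²/s does NOT reduce to m^2; a valid unit for area would be e.g. m².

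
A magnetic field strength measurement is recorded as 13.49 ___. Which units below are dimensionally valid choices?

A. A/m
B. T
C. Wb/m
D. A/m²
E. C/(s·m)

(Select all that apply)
A, E

magnetic field strength has SI base units: A / m

Checking each option against A / m:
  A. A/m: ✓ matches
  B. T: ✗ does not match
  C. Wb/m: ✗ does not match
  D. A/m²: ✗ does not match
  E. C/(s·m): ✓ matches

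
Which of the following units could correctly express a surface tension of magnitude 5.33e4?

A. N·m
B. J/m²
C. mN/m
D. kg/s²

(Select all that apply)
B, C, D

surface tension has SI base units: kg / s^2

Checking each option against kg / s^2:
  A. N·m: ✗ does not match
  B. J/m²: ✓ matches
  C. mN/m: ✓ matches
  D. kg/s²: ✓ matches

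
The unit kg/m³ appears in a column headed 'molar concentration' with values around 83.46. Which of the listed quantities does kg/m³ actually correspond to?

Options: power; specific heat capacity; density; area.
density

molar concentration should have units dimensionally equivalent to mol / m^3 (e.g. mol/m³).
The given unit 'kg/m³' reduces to kg / m^3. Of the listed options, that is the dimensionality of density.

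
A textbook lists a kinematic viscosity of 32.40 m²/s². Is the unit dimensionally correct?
No

kinematic viscosity has SI base units: m^2 / s
m²/s² does NOT reduce to m^2 / s; a valid unit for kinematic viscosity would be e.g. m²/s.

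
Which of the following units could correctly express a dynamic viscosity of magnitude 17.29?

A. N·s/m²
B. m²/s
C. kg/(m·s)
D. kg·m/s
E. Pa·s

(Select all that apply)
A, C, E

dynamic viscosity has SI base units: kg / (m * s)

Checking each option against kg / (m * s):
  A. N·s/m²: ✓ matches
  B. m²/s: ✗ does not match
  C. kg/(m·s): ✓ matches
  D. kg·m/s: ✗ does not match
  E. Pa·s: ✓ matches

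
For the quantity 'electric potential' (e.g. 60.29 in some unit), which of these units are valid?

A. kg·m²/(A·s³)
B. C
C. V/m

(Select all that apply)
A

electric potential has SI base units: kg * m^2 / (A * s^3)

Checking each option against kg * m^2 / (A * s^3):
  A. kg·m²/(A·s³): ✓ matches
  B. C: ✗ does not match
  C. V/m: ✗ does not match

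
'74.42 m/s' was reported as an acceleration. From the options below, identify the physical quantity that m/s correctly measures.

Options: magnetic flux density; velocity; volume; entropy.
velocity

acceleration should have units dimensionally equivalent to m / s^2 (e.g. m/s²).
The given unit 'm/s' reduces to m / s. Of the listed options, that is the dimensionality of velocity.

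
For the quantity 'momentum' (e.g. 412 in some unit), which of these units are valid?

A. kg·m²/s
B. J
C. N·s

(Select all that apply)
C

momentum has SI base units: kg * m / s

Checking each option against kg * m / s:
  A. kg·m²/s: ✗ does not match
  B. J: ✗ does not match
  C. N·s: ✓ matches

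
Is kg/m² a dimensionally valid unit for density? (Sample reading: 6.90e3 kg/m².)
No

density has SI base units: kg / m^3
kg/m² does NOT reduce to kg / m^3; a valid unit for density would be e.g. kg/m³.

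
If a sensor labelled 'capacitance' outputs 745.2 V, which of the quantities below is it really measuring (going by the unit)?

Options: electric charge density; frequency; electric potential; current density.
electric potential

capacitance should have units dimensionally equivalent to A^2 * s^4 / (kg * m^2) (e.g. F).
The given unit 'V' reduces to kg * m^2 / (A * s^3). Of the listed options, that is the dimensionality of electric potential.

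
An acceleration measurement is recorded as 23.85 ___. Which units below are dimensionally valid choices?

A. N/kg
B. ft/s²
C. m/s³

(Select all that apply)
A, B

acceleration has SI base units: m / s^2

Checking each option against m / s^2:
  A. N/kg: ✓ matches
  B. ft/s²: ✓ matches
  C. m/s³: ✗ does not match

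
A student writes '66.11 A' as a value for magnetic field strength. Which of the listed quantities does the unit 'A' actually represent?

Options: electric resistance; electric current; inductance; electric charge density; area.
electric current

magnetic field strength should have units dimensionally equivalent to A / m (e.g. A/m).
The given unit 'A' reduces to A. Of the listed options, that is the dimensionality of electric current.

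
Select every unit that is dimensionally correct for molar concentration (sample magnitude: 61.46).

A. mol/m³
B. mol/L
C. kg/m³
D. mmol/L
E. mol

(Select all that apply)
A, B, D

molar concentration has SI base units: mol / m^3

Checking each option against mol / m^3:
  A. mol/m³: ✓ matches
  B. mol/L: ✓ matches
  C. kg/m³: ✗ does not match
  D. mmol/L: ✓ matches
  E. mol: ✗ does not match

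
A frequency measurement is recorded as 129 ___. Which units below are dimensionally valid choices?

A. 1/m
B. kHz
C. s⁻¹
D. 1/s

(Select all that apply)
B, C, D

frequency has SI base units: 1 / s

Checking each option against 1 / s:
  A. 1/m: ✗ does not match
  B. kHz: ✓ matches
  C. s⁻¹: ✓ matches
  D. 1/s: ✓ matches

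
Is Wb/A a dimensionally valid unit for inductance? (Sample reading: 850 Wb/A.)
Yes

inductance has SI base units: kg * m^2 / (A^2 * s^2)
Wb/A reduces to the same SI base units, so it is a valid unit for inductance.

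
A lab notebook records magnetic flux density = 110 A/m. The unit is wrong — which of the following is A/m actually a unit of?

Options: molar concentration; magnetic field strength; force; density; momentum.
magnetic field strength

magnetic flux density should have units dimensionally equivalent to kg / (A * s^2) (e.g. T).
The given unit 'A/m' reduces to A / m. Of the listed options, that is the dimensionality of magnetic field strength.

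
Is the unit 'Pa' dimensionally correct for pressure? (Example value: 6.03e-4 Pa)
Yes

pressure has SI base units: kg / (m * s^2)
Pa reduces to the same SI base units, so it is a valid unit for pressure.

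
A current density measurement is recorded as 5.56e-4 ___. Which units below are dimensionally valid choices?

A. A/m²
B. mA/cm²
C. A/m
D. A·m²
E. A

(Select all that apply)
A, B

current density has SI base units: A / m^2

Checking each option against A / m^2:
  A. A/m²: ✓ matches
  B. mA/cm²: ✓ matches
  C. A/m: ✗ does not match
  D. A·m²: ✗ does not match
  E. A: ✗ does not match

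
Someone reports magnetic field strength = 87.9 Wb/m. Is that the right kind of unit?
No

magnetic field strength has SI base units: A / m
Wb/m does NOT reduce to A / m; a valid unit for magnetic field strength would be e.g. A/m.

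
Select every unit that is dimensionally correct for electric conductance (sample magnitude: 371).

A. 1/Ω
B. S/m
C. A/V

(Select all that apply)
A, C

electric conductance has SI base units: A^2 * s^3 / (kg * m^2)

Checking each option against A^2 * s^3 / (kg * m^2):
  A. 1/Ω: ✓ matches
  B. S/m: ✗ does not match
  C. A/V: ✓ matches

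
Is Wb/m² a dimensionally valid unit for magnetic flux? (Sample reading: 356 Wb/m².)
No

magnetic flux has SI base units: kg * m^2 / (A * s^2)
Wb/m² does NOT reduce to kg * m^2 / (A * s^2); a valid unit for magnetic flux would be e.g. Wb.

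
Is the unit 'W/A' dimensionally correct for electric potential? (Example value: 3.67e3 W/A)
Yes

electric potential has SI base units: kg * m^2 / (A * s^3)
W/A reduces to the same SI base units, so it is a valid unit for electric potential.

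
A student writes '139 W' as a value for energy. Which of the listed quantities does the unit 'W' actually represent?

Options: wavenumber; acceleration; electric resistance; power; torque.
power

energy should have units dimensionally equivalent to kg * m^2 / s^2 (e.g. J).
The given unit 'W' reduces to kg * m^2 / s^3. Of the listed options, that is the dimensionality of power.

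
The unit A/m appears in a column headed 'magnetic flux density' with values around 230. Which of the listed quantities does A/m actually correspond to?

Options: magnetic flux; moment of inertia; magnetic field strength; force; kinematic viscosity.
magnetic field strength

magnetic flux density should have units dimensionally equivalent to kg / (A * s^2) (e.g. T).
The given unit 'A/m' reduces to A / m. Of the listed options, that is the dimensionality of magnetic field strength.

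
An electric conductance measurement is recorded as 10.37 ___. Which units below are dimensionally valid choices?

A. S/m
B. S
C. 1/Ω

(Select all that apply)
B, C

electric conductance has SI base units: A^2 * s^3 / (kg * m^2)

Checking each option against A^2 * s^3 / (kg * m^2):
  A. S/m: ✗ does not match
  B. S: ✓ matches
  C. 1/Ω: ✓ matches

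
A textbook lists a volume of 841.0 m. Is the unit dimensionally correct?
No

volume has SI base units: m^3
m does NOT reduce to m^3; a valid unit for volume would be e.g. m³.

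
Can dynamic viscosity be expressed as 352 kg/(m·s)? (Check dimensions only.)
Yes

dynamic viscosity has SI base units: kg / (m * s)
kg/(m·s) reduces to the same SI base units, so it is a valid unit for dynamic viscosity.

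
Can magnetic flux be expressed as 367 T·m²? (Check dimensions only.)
Yes

magnetic flux has SI base units: kg * m^2 / (A * s^2)
T·m² reduces to the same SI base units, so it is a valid unit for magnetic flux.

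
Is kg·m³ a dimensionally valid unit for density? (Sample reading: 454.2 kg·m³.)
No

density has SI base units: kg / m^3
kg·m³ does NOT reduce to kg / m^3; a valid unit for density would be e.g. kg/m³.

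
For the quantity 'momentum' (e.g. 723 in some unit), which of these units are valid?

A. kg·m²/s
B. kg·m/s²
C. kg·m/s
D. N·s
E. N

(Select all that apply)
C, D

momentum has SI base units: kg * m / s

Checking each option against kg * m / s:
  A. kg·m²/s: ✗ does not match
  B. kg·m/s²: ✗ does not match
  C. kg·m/s: ✓ matches
  D. N·s: ✓ matches
  E. N: ✗ does not match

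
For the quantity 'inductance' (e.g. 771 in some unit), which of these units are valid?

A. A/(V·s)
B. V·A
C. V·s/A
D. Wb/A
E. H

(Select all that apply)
C, D, E

inductance has SI base units: kg * m^2 / (A^2 * s^2)

Checking each option against kg * m^2 / (A^2 * s^2):
  A. A/(V·s): ✗ does not match
  B. V·A: ✗ does not match
  C. V·s/A: ✓ matches
  D. Wb/A: ✓ matches
  E. H: ✓ matches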